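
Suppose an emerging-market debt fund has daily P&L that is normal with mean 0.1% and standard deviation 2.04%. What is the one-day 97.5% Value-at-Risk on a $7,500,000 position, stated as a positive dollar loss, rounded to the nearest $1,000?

$292,000

At 97.5% one-sided, z = 1.960.
VaR = −μ + z·σ = −(0.1%) + 1.960 × 2.04% = 3.898%.
On $7,500,000: 0.03898 × $7,500,000 = $292,350.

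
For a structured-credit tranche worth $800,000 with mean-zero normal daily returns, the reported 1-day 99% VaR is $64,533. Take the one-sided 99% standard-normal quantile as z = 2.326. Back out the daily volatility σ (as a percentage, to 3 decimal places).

3.468%

VaR as a fraction: $64,533 / $800,000 = 8.067%.
σ = VaR / z = 8.067% / 2.326 = 3.468%.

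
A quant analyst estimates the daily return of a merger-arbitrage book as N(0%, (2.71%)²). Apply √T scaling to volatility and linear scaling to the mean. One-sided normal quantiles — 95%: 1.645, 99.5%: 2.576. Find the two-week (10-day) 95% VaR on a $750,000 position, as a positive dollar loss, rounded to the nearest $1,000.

σ_{10d} = 2.71% × √10 = 8.570%.
VaR = 1.645 × 8.570% = 14.098%.
On $750,000: 0.14098 × $750,000 = $105,735.

$106,000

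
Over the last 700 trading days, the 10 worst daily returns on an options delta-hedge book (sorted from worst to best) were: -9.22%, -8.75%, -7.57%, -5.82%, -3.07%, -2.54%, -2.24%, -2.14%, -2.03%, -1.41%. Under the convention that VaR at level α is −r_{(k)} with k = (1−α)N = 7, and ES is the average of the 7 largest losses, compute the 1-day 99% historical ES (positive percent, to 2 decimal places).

The 7 worst returns sum to -39.21%.
ES = −(-39.21%) / 7 = 5.6014…% ≈ 5.60%.

5.60%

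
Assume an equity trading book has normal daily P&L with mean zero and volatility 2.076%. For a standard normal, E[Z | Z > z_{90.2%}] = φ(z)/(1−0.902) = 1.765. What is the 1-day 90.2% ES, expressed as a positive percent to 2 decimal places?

3.66%

ES = 2.076% × 1.765 = 3.664%.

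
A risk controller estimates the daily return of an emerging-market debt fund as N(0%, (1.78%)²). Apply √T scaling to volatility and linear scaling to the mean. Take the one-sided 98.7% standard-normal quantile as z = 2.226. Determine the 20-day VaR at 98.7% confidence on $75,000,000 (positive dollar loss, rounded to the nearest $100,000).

$13,300,000

σ_{20d} = 1.78% × √20 = 7.960%.
VaR = 2.226 × 7.960% = 17.719%.
On $75,000,000: 0.17719 × $75,000,000 = $13,289,250.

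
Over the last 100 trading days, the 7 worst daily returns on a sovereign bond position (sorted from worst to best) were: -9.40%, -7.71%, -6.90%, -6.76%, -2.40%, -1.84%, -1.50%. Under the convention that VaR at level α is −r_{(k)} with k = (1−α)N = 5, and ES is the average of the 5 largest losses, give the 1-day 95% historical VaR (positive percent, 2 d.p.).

k = 5; the 5th lowest return is -2.40%, so VaR = 2.40%.

2.40%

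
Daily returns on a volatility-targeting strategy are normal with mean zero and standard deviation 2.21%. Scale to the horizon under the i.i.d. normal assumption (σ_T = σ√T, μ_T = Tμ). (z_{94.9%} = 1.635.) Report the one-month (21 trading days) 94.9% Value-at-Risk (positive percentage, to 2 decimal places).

16.56%

σ_{21d} = 2.21% × √21 = 10.127%.
VaR = 1.635 × 10.127% = 16.558%.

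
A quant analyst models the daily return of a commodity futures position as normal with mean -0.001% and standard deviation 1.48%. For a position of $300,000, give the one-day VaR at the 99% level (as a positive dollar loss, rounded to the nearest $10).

$10,330

At 99% one-sided, z = 2.326.
VaR = −μ + z·σ = −(-0.001%) + 2.326 × 1.48% = 3.443%.
On $300,000: 0.03443 × $300,000 = $10,329.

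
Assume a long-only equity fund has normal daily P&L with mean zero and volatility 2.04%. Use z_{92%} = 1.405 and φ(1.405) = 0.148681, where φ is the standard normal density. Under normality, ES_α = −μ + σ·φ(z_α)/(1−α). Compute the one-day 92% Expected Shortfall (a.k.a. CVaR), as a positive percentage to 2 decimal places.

Tail multiplier: φ(z)/(1−α) = 0.148681 / 0.08 = 1.859.
ES = 2.04% × 1.859 = 3.792%.

3.79%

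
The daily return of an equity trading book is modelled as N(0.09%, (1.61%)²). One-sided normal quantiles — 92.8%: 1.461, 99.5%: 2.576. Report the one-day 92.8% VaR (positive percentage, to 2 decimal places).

2.26%

VaR = −μ + z·σ = −(0.09%) + 1.461 × 1.61% = 2.262%.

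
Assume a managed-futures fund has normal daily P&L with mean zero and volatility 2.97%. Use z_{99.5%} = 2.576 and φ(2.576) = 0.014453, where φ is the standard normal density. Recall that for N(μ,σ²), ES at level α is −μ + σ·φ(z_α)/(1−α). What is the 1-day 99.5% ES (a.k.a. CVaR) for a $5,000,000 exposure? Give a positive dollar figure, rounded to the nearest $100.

Tail multiplier: φ(z)/(1−α) = 0.014453 / 0.005 = 2.891.
ES = 2.97% × 2.891 = 8.586%.
On $5,000,000: 0.08586 × $5,000,000 = $429,300.

$429,300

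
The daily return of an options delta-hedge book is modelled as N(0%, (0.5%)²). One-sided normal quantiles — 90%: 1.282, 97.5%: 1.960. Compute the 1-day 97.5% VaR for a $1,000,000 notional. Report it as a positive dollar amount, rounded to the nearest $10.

$9,800

VaR = z·σ = 1.960 × 0.5% = 0.980%.
On $1,000,000: 0.00980 × $1,000,000 = $9,800.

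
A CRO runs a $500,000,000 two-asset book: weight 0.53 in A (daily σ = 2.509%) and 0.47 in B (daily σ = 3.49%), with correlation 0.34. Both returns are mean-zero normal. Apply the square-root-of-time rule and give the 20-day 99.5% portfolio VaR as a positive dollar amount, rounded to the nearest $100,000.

σ_p = √(0.53²·2.509² + 0.47²·3.49² + 2·0.34·0.53·0.47·2.509·3.49) = 2.438%.
σ_{20d} = 2.438% × √20 = 10.903%.
z(99.5%) = 2.576.
VaR = 2.576 × 10.903% = 28.086%; on $500,000,000 that is $140,430,000.

$140,400,000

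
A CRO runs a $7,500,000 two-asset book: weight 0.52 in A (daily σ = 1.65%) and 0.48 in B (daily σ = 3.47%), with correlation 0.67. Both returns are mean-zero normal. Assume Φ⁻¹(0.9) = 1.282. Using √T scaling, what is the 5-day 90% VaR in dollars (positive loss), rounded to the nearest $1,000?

$501,000

σ_p = √(0.52²·1.65² + 0.48²·3.47² + 2·0.67·0.52·0.48·1.65·3.47) = 2.329%.
σ_{5d} = 2.329% × √5 = 5.208%.
VaR = 1.282 × 5.208% = 6.677%; on $7,500,000 that is $500,775.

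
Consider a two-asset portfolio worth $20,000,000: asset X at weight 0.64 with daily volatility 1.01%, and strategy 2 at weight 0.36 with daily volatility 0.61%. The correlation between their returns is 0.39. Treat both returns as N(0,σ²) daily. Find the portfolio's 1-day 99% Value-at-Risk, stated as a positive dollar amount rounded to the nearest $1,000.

σ_p² = 0.64²·1.01² + 0.36²·0.61² + 2·0.39·0.64·0.36·1.01·0.61 = 0.5768 (%²).
σ_p = √0.5768 = 0.759%.
At 99%, z = 2.326.
VaR = 2.326 × 0.759% = 1.765%; on $20,000,000 that is $353,000.

$353,000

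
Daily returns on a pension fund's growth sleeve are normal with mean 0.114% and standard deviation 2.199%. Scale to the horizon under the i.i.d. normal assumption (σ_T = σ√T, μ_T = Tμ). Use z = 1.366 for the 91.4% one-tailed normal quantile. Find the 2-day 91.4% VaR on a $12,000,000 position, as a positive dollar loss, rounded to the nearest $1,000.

$482,000

σ_{2d} = 2.199% × √2 = 3.110%; μ_{2d} = 2 × 0.114% = 0.228%.
VaR = −(0.228%) + 1.366 × 3.110% = 4.020%.
On $12,000,000: 0.04020 × $12,000,000 = $482,400.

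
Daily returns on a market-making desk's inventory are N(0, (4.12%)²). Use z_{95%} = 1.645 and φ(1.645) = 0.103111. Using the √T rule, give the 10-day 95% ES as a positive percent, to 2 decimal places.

26.87%

σ_{10d} = 4.12% × √10 = 13.029%.
ES multiplier = φ(z)/(1−α) = 0.103111/0.05 = 2.062.
ES = 13.029% × 2.062 = 26.866%.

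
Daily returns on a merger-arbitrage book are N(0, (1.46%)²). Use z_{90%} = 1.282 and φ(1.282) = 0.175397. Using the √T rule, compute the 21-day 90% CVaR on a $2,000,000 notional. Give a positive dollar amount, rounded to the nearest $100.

$234,700

σ_{21d} = 1.46% × √21 = 6.691%.
ES multiplier = φ(z)/(1−α) = 0.175397/0.1 = 1.754.
ES = 6.691% × 1.754 = 11.736%; on $2,000,000: $234,720.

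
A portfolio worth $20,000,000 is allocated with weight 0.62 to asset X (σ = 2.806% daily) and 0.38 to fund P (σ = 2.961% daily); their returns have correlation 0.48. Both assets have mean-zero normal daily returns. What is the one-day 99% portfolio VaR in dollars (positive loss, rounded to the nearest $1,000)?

$1,156,000

σ_p² = 0.62²·2.806² + 0.38²·2.961² + 2·0.48·0.62·0.38·2.806·2.961 = 6.1719 (%²).
σ_p = √6.1719 = 2.484%.
At 99%, z = 2.326.
VaR = 2.326 × 2.484% = 5.778%; on $20,000,000 that is $1,155,600.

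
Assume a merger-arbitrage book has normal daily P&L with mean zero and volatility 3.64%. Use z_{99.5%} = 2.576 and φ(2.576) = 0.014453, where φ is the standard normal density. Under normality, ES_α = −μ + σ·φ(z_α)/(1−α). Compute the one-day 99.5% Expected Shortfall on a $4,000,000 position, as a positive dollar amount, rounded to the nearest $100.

Tail multiplier: φ(z)/(1−α) = 0.014453 / 0.005 = 2.891.
ES = 3.64% × 2.891 = 10.523%.
On $4,000,000: 0.10523 × $4,000,000 = $420,920.

$420,900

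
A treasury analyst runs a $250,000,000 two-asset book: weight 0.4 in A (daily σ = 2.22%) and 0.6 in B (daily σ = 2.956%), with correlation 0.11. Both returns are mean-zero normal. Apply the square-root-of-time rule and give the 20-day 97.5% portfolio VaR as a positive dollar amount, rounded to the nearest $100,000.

σ_p = √(0.4²·2.22² + 0.6²·2.956² + 2·0.11·0.4·0.6·2.22·2.956) = 2.069%.
σ_{20d} = 2.069% × √20 = 9.253%.
z(97.5%) = 1.960.
VaR = 1.960 × 9.253% = 18.136%; on $250,000,000 that is $45,340,000.

$45,300,000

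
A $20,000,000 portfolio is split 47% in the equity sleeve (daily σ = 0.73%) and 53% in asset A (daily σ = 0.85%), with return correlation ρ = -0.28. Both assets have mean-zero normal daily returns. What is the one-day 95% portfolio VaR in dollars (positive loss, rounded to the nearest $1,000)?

σ_p² = 0.47²·0.73² + 0.53²·0.85² + 2·-0.28·0.47·0.53·0.73·0.85 = 0.2341 (%²).
σ_p = √0.2341 = 0.484%.
At 95%, z = 1.645.
VaR = 1.645 × 0.484% = 0.796%; on $20,000,000 that is $159,200.

$159,000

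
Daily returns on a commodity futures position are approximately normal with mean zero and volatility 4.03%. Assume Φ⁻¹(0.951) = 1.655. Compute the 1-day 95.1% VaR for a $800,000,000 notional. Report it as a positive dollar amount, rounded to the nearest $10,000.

VaR = z·σ = 1.655 × 4.03% = 6.670%.
On $800,000,000: 0.06670 × $800,000,000 = $53,360,000.

$53,360,000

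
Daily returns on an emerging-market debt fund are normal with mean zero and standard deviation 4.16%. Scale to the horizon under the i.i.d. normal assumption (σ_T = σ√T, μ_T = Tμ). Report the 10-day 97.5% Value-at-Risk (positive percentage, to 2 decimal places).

25.78%

At 97.5%, z = 1.960.
σ_{10d} = 4.16% × √10 = 13.155%.
VaR = 1.960 × 13.155% = 25.784%.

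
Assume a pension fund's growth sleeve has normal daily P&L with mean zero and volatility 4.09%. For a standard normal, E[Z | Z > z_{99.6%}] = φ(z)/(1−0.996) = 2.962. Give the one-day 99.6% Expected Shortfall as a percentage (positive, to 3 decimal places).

12.115%

ES = 4.09% × 2.962 = 12.115%.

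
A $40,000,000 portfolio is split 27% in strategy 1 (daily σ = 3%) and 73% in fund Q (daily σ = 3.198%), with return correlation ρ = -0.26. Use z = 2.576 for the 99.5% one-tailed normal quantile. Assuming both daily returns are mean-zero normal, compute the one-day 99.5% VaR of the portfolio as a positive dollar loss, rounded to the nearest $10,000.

$2,330,000

σ_p² = 0.27²·3² + 0.73²·3.198² + 2·-0.26·0.27·0.73·3·3.198 = 5.1229 (%²).
σ_p = √5.1229 = 2.263%.
VaR = 2.576 × 2.263% = 5.829%; on $40,000,000 that is $2,331,600.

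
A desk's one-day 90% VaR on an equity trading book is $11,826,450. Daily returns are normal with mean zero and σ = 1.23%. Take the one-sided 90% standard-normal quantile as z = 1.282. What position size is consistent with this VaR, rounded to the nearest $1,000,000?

VaR as a fraction of value: z·σ = 1.282 × 1.23% = 1.57686%.
Position = $11,826,450 / 0.0157686 = $750,000,000.

$750,000,000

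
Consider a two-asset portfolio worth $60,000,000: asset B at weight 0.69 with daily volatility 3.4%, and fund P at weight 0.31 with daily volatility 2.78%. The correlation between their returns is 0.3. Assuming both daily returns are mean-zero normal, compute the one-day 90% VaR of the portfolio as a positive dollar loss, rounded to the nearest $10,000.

σ_p² = 0.69²·3.4² + 0.31²·2.78² + 2·0.3·0.69·0.31·3.4·2.78 = 7.4595 (%²).
σ_p = √7.4595 = 2.731%.
At 90%, z = 1.282.
VaR = 1.282 × 2.731% = 3.501%; on $60,000,000 that is $2,100,600.

$2,100,000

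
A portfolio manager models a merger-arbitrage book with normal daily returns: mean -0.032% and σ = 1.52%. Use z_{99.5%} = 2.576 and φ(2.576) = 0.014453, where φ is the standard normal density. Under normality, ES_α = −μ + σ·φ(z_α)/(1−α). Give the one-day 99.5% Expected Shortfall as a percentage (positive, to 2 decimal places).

Tail multiplier: φ(z)/(1−α) = 0.014453 / 0.005 = 2.891.
ES = −(-0.032%) + 1.52% × 2.891 = 4.426%.

4.43%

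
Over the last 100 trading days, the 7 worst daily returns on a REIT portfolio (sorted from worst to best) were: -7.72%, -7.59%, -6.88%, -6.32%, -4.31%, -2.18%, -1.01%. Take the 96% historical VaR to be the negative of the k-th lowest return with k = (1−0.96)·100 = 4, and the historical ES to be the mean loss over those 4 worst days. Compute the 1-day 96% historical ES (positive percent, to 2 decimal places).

The 4 worst returns sum to -28.51%.
ES = −(-28.51%) / 4 = 7.1275% ≈ 7.13%.

7.13%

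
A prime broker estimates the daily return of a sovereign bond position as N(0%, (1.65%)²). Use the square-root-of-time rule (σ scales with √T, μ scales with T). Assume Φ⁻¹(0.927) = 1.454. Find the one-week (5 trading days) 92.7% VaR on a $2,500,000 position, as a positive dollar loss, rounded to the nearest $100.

σ_{5d} = 1.65% × √5 = 3.690%.
VaR = 1.454 × 3.690% = 5.365%.
On $2,500,000: 0.05365 × $2,500,000 = $134,125.

$134,100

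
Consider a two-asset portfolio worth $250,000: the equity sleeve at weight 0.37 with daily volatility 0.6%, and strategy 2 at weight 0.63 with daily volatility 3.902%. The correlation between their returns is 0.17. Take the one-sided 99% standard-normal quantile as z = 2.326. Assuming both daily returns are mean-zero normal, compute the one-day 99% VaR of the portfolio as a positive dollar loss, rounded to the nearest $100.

$14,600

σ_p² = 0.37²·0.6² + 0.63²·3.902² + 2·0.17·0.37·0.63·0.6·3.902 = 6.2779 (%²).
σ_p = √6.2779 = 2.506%.
VaR = 2.326 × 2.506% = 5.829%; on $250,000 that is $14,572.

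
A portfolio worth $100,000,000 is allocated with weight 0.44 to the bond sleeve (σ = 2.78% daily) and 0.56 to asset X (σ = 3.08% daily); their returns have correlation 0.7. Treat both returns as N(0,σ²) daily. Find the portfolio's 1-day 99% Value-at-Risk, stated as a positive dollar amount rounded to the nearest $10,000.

$6,340,000

σ_p² = 0.44²·2.78² + 0.56²·3.08² + 2·0.7·0.44·0.56·2.78·3.08 = 7.4248 (%²).
σ_p = √7.4248 = 2.725%.
At 99%, z = 2.326.
VaR = 2.326 × 2.725% = 6.338%; on $100,000,000 that is $6,338,000.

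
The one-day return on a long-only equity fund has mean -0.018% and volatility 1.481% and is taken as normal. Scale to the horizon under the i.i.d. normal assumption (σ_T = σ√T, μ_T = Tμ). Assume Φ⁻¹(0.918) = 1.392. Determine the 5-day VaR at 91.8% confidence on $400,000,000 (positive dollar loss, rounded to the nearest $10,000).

σ_{5d} = 1.481% × √5 = 3.312%; μ_{5d} = 5 × -0.018% = -0.090%.
VaR = −(-0.090%) + 1.392 × 3.312% = 4.700%.
On $400,000,000: 0.04700 × $400,000,000 = $18,800,000.

$18,800,000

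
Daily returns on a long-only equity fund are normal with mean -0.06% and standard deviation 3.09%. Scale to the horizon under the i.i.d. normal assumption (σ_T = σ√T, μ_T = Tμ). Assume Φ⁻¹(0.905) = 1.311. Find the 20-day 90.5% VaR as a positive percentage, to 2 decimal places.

19.32%

σ_{20d} = 3.09% × √20 = 13.819%; μ_{20d} = 20 × -0.06% = -1.200%.
VaR = −(-1.200%) + 1.311 × 13.819% = 19.317%.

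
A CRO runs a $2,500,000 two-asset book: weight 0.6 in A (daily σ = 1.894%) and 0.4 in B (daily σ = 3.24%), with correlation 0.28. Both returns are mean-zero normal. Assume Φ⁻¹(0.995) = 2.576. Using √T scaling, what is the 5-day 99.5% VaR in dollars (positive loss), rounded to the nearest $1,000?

$281,000

σ_p = √(0.6²·1.894² + 0.4²·3.24² + 2·0.28·0.6·0.4·1.894·3.24) = 1.948%.
σ_{5d} = 1.948% × √5 = 4.356%.
VaR = 2.576 × 4.356% = 11.221%; on $2,500,000 that is $280,525.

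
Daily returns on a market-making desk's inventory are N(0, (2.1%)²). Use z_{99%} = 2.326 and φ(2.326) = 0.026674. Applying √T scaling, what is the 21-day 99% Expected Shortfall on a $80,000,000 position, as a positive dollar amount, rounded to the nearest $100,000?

$20,500,000

σ_{21d} = 2.1% × √21 = 9.623%.
ES multiplier = φ(z)/(1−α) = 0.026674/0.01 = 2.667.
ES = 9.623% × 2.667 = 25.665%; on $80,000,000: $20,532,000.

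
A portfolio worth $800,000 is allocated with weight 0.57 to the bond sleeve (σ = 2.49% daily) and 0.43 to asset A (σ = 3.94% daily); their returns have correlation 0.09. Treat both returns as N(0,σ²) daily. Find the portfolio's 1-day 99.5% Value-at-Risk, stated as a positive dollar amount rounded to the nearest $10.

σ_p² = 0.57²·2.49² + 0.43²·3.94² + 2·0.09·0.57·0.43·2.49·3.94 = 5.3176 (%²).
σ_p = √5.3176 = 2.306%.
At 99.5%, z = 2.576.
VaR = 2.576 × 2.306% = 5.940%; on $800,000 that is $47,520.

$47,520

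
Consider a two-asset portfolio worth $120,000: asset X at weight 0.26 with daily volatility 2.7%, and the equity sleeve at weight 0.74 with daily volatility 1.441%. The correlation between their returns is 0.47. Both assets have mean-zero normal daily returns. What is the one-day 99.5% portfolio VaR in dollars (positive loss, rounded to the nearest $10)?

σ_p² = 0.26²·2.7² + 0.74²·1.441² + 2·0.47·0.26·0.74·2.7·1.441 = 2.3335 (%²).
σ_p = √2.3335 = 1.528%.
At 99.5%, z = 2.576.
VaR = 2.576 × 1.528% = 3.936%; on $120,000 that is $4,723.

$4,720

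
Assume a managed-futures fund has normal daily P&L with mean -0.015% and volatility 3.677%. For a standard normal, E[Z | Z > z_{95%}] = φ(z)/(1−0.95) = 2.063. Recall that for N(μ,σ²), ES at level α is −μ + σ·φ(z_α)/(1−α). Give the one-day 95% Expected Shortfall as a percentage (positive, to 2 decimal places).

ES = −(-0.015%) + 3.677% × 2.063 = 7.601%.

7.60%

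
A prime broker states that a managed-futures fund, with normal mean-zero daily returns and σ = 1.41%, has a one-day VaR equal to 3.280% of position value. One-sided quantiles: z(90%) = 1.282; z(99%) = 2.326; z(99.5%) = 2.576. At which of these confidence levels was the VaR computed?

99%

Implied z = VaR/σ = 3.280 / 1.41 = 2.326.
This matches z(99%) = 2.326.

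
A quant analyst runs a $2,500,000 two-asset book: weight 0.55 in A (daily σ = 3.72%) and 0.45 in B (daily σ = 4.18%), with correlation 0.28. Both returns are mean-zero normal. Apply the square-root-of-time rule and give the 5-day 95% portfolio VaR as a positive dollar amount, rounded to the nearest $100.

$289,000

σ_p = √(0.55²·3.72² + 0.45²·4.18² + 2·0.28·0.55·0.45·3.72·4.18) = 3.143%.
σ_{5d} = 3.143% × √5 = 7.028%.
z(95%) = 1.645.
VaR = 1.645 × 7.028% = 11.561%; on $2,500,000 that is $289,025.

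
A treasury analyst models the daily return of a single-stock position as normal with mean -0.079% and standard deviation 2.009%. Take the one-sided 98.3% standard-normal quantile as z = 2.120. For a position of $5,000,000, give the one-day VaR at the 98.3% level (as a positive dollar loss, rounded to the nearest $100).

$216,900

VaR = −μ + z·σ = −(-0.079%) + 2.120 × 2.009% = 4.338%.
On $5,000,000: 0.04338 × $5,000,000 = $216,900.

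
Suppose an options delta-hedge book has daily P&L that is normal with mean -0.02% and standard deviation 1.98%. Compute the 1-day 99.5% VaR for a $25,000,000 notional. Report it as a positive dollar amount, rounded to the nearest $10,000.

At 99.5% one-sided, z = 2.576.
VaR = −μ + z·σ = −(-0.02%) + 2.576 × 1.98% = 5.120%.
On $25,000,000: 0.05120 × $25,000,000 = $1,280,000.

$1,280,000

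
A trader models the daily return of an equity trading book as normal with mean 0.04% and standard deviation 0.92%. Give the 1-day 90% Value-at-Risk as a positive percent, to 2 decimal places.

1.14%

At 90% one-sided, z = 1.282.
VaR = −μ + z·σ = −(0.04%) + 1.282 × 0.92% = 1.139%.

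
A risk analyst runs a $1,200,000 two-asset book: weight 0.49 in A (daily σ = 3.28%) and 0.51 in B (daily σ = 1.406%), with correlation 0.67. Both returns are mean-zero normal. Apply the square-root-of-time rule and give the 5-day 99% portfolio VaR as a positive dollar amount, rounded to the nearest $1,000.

σ_p = √(0.49²·3.28² + 0.51²·1.406² + 2·0.67·0.49·0.51·3.28·1.406) = 2.154%.
σ_{5d} = 2.154% × √5 = 4.816%.
z(99%) = 2.326.
VaR = 2.326 × 4.816% = 11.202%; on $1,200,000 that is $134,424.

$134,000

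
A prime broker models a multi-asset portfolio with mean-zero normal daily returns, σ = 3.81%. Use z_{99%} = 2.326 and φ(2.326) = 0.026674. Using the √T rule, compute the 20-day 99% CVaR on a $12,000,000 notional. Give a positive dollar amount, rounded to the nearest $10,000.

$5,450,000

σ_{20d} = 3.81% × √20 = 17.039%.
ES multiplier = φ(z)/(1−α) = 0.026674/0.01 = 2.667.
ES = 17.039% × 2.667 = 45.443%; on $12,000,000: $5,453,160.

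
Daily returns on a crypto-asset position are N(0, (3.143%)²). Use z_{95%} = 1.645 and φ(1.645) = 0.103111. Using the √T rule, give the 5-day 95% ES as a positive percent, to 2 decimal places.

σ_{5d} = 3.143% × √5 = 7.028%.
ES multiplier = φ(z)/(1−α) = 0.103111/0.05 = 2.062.
ES = 7.028% × 2.062 = 14.492%.

14.49%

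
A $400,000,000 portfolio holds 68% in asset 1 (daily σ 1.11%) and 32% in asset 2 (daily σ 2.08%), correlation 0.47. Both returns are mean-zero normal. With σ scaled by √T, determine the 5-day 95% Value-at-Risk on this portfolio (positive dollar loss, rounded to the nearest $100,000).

σ_p = √(0.68²·1.11² + 0.32²·2.08² + 2·0.47·0.68·0.32·1.11·2.08) = 1.219%.
σ_{5d} = 1.219% × √5 = 2.726%.
z(95%) = 1.645.
VaR = 1.645 × 2.726% = 4.484%; on $400,000,000 that is $17,936,000.

$17,900,000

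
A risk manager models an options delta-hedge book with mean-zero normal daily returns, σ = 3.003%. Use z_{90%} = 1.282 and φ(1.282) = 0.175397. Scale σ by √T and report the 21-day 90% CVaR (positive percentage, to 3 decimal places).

24.137%

σ_{21d} = 3.003% × √21 = 13.761%.
ES multiplier = φ(z)/(1−α) = 0.175397/0.1 = 1.754.
ES = 13.761% × 1.754 = 24.137%.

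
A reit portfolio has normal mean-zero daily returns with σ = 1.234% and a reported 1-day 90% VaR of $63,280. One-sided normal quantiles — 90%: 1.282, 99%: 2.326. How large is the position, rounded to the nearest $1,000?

$4,000,000

VaR as a fraction of value: z·σ = 1.282 × 1.234% = 1.58199%.
Position = $63,280 / 0.0158199 = $4,000,030.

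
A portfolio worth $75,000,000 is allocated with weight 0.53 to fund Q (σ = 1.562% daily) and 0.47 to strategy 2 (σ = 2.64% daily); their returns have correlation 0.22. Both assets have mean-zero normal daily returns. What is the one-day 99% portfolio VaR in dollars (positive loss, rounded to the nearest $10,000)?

σ_p² = 0.53²·1.562² + 0.47²·2.64² + 2·0.22·0.53·0.47·1.562·2.64 = 2.6769 (%²).
σ_p = √2.6769 = 1.636%.
At 99%, z = 2.326.
VaR = 2.326 × 1.636% = 3.805%; on $75,000,000 that is $2,853,750.

$2,850,000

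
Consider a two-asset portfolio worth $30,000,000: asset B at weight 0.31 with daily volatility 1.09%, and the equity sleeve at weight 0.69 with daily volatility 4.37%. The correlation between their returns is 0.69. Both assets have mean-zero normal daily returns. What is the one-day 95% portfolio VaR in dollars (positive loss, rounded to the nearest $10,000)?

σ_p² = 0.31²·1.09² + 0.69²·4.37² + 2·0.69·0.31·0.69·1.09·4.37 = 10.6123 (%²).
σ_p = √10.6123 = 3.258%.
At 95%, z = 1.645.
VaR = 1.645 × 3.258% = 5.359%; on $30,000,000 that is $1,607,700.

$1,610,000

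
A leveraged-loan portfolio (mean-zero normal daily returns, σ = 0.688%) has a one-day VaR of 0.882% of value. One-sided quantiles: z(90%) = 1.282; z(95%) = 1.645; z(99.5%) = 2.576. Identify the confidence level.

90%

Implied z = VaR/σ = 0.882 / 0.688 = 1.282.
This matches z(90%) = 1.282.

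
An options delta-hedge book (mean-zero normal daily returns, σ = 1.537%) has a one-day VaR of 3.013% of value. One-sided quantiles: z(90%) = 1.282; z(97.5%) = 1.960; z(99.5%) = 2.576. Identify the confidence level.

Implied z = VaR/σ = 3.013 / 1.537 = 1.960.
This matches z(97.5%) = 1.960.

97.5%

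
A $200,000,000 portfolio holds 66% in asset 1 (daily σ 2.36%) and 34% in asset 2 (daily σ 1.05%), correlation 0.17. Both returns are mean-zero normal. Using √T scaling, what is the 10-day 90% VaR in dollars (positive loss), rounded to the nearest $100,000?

$13,400,000

σ_p = √(0.66²·2.36² + 0.34²·1.05² + 2·0.17·0.66·0.34·2.36·1.05) = 1.656%.
σ_{10d} = 1.656% × √10 = 5.237%.
z(90%) = 1.282.
VaR = 1.282 × 5.237% = 6.714%; on $200,000,000 that is $13,428,000.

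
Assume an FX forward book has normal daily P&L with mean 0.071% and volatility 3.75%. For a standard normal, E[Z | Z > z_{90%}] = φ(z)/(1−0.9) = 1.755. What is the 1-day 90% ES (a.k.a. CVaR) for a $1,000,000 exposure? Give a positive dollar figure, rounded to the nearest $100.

$65,100

ES = −(0.071%) + 3.75% × 1.755 = 6.510%.
On $1,000,000: 0.06510 × $1,000,000 = $65,100.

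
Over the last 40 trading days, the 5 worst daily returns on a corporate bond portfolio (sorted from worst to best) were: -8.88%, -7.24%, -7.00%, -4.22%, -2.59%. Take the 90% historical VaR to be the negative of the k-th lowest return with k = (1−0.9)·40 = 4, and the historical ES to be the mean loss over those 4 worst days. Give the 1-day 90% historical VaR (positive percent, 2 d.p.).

4.22%

k = 4; the 4th lowest return is -4.22%, so VaR = 4.22%.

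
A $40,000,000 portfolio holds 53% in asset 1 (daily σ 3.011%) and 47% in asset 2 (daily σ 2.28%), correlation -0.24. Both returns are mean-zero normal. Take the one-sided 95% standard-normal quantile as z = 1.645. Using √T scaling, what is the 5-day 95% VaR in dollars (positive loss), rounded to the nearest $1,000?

σ_p = √(0.53²·3.011² + 0.47²·2.28² + 2·-0.24·0.53·0.47·3.011·2.28) = 1.695%.
σ_{5d} = 1.695% × √5 = 3.790%.
VaR = 1.645 × 3.790% = 6.235%; on $40,000,000 that is $2,494,000.

$2,494,000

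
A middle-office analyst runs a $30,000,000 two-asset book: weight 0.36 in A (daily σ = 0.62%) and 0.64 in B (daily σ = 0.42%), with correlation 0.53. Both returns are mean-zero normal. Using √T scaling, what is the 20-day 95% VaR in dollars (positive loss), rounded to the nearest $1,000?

σ_p = √(0.36²·0.62² + 0.64²·0.42² + 2·0.53·0.36·0.64·0.62·0.42) = 0.431%.
σ_{20d} = 0.431% × √20 = 1.927%.
z(95%) = 1.645.
VaR = 1.645 × 1.927% = 3.170%; on $30,000,000 that is $951,000.

$951,000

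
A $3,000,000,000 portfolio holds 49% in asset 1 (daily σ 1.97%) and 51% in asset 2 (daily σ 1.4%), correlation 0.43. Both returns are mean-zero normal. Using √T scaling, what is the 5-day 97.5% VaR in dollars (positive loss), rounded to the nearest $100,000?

$187,500,000

σ_p = √(0.49²·1.97² + 0.51²·1.4² + 2·0.43·0.49·0.51·1.97·1.4) = 1.426%.
σ_{5d} = 1.426% × √5 = 3.189%.
z(97.5%) = 1.960.
VaR = 1.960 × 3.189% = 6.250%; on $3,000,000,000 that is $187,500,000.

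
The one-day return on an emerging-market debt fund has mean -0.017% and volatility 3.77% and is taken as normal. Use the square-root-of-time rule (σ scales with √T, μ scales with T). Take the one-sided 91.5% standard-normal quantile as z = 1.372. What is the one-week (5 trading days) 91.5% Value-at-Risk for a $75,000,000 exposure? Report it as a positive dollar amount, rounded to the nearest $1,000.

$8,738,000

σ_{5d} = 3.77% × √5 = 8.430%; μ_{5d} = 5 × -0.017% = -0.085%.
VaR = −(-0.085%) + 1.372 × 8.430% = 11.651%.
On $75,000,000: 0.11651 × $75,000,000 = $8,738,250.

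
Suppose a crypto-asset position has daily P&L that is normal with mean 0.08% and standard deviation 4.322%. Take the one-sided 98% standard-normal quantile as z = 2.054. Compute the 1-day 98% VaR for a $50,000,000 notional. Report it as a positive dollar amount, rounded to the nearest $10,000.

$4,400,000

VaR = −μ + z·σ = −(0.08%) + 2.054 × 4.322% = 8.797%.
On $50,000,000: 0.08797 × $50,000,000 = $4,398,500.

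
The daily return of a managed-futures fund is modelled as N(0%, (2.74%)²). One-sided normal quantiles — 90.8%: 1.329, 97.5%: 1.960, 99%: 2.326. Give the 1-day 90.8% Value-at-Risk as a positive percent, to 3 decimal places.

VaR = z·σ = 1.329 × 2.74% = 3.641%.

3.641%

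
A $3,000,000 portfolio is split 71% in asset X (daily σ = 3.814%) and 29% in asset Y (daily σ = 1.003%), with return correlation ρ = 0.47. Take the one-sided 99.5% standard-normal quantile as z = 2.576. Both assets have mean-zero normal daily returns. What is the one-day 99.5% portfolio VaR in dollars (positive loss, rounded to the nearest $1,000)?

$221,000

σ_p² = 0.71²·3.814² + 0.29²·1.003² + 2·0.47·0.71·0.29·3.814·1.003 = 8.1579 (%²).
σ_p = √8.1579 = 2.856%.
VaR = 2.576 × 2.856% = 7.357%; on $3,000,000 that is $220,710.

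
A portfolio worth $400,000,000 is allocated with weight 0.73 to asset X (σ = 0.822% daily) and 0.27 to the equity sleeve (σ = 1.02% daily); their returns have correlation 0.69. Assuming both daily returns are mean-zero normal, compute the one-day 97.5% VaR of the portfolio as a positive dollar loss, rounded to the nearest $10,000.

$6,390,000

σ_p² = 0.73²·0.822² + 0.27²·1.02² + 2·0.69·0.73·0.27·0.822·1.02 = 0.6640 (%²).
σ_p = √0.6640 = 0.815%.
At 97.5%, z = 1.960.
VaR = 1.960 × 0.815% = 1.597%; on $400,000,000 that is $6,388,000.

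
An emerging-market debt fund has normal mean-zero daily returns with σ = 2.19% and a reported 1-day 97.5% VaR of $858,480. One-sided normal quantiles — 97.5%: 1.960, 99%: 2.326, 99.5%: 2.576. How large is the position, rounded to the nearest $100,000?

$20,000,000

VaR as a fraction of value: z·σ = 1.960 × 2.19% = 4.2924%.
Position = $858,480 / 0.042924 = $20,000,000.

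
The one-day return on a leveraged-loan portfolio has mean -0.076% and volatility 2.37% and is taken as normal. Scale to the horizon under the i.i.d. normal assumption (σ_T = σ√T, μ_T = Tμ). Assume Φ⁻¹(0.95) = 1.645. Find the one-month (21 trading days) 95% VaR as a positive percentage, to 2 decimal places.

σ_{21d} = 2.37% × √21 = 10.861%; μ_{21d} = 21 × -0.076% = -1.596%.
VaR = −(-1.596%) + 1.645 × 10.861% = 19.462%.

19.46%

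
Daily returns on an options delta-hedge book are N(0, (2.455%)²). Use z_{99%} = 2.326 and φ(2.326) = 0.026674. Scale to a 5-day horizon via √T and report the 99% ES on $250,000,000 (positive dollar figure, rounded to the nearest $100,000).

σ_{5d} = 2.455% × √5 = 5.490%.
ES multiplier = φ(z)/(1−α) = 0.026674/0.01 = 2.667.
ES = 5.490% × 2.667 = 14.642%; on $250,000,000: $36,605,000.

$36,600,000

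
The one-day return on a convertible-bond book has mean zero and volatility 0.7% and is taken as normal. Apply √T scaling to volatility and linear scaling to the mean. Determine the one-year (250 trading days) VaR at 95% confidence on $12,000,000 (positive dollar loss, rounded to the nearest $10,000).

At 95%, z = 1.645.
σ_{250d} = 0.7% × √250 = 11.068%.
VaR = 1.645 × 11.068% = 18.207%.
On $12,000,000: 0.18207 × $12,000,000 = $2,184,840.

$2,180,000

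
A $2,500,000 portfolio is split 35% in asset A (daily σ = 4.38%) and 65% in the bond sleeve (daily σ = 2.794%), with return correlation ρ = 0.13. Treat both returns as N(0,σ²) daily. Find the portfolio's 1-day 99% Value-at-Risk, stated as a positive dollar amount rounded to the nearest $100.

σ_p² = 0.35²·4.38² + 0.65²·2.794² + 2·0.13·0.35·0.65·4.38·2.794 = 6.3722 (%²).
σ_p = √6.3722 = 2.524%.
At 99%, z = 2.326.
VaR = 2.326 × 2.524% = 5.871%; on $2,500,000 that is $146,775.

$146,800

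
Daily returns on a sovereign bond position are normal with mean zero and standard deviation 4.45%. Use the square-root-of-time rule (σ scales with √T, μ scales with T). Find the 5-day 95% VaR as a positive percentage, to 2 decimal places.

16.37%

At 95%, z = 1.645.
σ_{5d} = 4.45% × √5 = 9.951%.
VaR = 1.645 × 9.951% = 16.369%.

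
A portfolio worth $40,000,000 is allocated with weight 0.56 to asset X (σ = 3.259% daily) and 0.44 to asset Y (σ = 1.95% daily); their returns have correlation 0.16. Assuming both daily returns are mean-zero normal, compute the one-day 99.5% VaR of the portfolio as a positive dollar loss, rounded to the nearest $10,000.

$2,200,000

σ_p² = 0.56²·3.259² + 0.44²·1.95² + 2·0.16·0.56·0.44·3.259·1.95 = 4.5680 (%²).
σ_p = √4.5680 = 2.137%.
At 99.5%, z = 2.576.
VaR = 2.576 × 2.137% = 5.505%; on $40,000,000 that is $2,202,000.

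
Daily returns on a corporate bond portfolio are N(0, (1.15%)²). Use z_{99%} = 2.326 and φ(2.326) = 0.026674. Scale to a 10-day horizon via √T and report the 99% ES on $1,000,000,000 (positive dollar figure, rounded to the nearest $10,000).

$97,000,000

σ_{10d} = 1.15% × √10 = 3.637%.
ES multiplier = φ(z)/(1−α) = 0.026674/0.01 = 2.667.
ES = 3.637% × 2.667 = 9.700%; on $1,000,000,000: $97,000,000.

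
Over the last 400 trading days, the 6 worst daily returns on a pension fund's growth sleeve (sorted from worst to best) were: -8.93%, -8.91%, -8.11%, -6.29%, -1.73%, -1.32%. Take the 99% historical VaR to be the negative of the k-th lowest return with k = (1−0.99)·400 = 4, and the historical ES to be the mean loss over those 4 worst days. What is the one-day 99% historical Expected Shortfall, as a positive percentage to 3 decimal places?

The 4 worst returns sum to -32.24%.
ES = −(-32.24%) / 4 = 8.06% ≈ 8.060%.

8.060%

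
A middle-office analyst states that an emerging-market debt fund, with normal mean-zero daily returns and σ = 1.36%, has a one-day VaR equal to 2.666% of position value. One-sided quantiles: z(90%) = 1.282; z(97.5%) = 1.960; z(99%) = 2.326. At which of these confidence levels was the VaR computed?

97.5%

Implied z = VaR/σ = 2.666 / 1.36 = 1.960.
This matches z(97.5%) = 1.960.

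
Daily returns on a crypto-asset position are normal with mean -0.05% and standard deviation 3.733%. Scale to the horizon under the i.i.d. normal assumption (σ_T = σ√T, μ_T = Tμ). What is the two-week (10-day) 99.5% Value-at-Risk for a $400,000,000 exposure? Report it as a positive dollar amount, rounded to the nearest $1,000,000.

$124,000,000

At 99.5%, z = 2.576.
σ_{10d} = 3.733% × √10 = 11.805%; μ_{10d} = 10 × -0.05% = -0.500%.
VaR = −(-0.500%) + 2.576 × 11.805% = 30.910%.
On $400,000,000: 0.30910 × $400,000,000 = $123,640,000.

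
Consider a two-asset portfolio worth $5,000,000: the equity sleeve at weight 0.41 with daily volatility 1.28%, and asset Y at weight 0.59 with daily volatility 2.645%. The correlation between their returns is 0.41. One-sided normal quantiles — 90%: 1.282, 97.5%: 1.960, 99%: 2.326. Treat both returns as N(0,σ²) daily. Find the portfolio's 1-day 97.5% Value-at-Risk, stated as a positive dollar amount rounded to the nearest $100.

$180,200

σ_p² = 0.41²·1.28² + 0.59²·2.645² + 2·0.41·0.41·0.59·1.28·2.645 = 3.3823 (%²).
σ_p = √3.3823 = 1.839%.
VaR = 1.960 × 1.839% = 3.604%; on $5,000,000 that is $180,200.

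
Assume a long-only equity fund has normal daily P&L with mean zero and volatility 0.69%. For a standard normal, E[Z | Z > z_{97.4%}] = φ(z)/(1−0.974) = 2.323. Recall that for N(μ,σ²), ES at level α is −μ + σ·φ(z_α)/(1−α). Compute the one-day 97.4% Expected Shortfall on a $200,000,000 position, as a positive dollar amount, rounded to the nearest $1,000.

ES = 0.69% × 2.323 = 1.603%.
On $200,000,000: 0.01603 × $200,000,000 = $3,206,000.

$3,206,000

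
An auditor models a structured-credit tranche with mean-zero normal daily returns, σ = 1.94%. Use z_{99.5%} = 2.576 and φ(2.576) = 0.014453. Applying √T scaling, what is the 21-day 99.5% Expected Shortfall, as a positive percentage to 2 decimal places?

σ_{21d} = 1.94% × √21 = 8.890%.
ES multiplier = φ(z)/(1−α) = 0.014453/0.005 = 2.891.
ES = 8.890% × 2.891 = 25.701%.

25.70%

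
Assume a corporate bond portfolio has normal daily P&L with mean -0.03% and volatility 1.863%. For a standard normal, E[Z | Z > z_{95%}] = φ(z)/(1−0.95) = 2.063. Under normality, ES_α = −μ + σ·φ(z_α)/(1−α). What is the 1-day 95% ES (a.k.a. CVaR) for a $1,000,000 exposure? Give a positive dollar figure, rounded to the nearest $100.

$38,700

ES = −(-0.03%) + 1.863% × 2.063 = 3.873%.
On $1,000,000: 0.03873 × $1,000,000 = $38,730.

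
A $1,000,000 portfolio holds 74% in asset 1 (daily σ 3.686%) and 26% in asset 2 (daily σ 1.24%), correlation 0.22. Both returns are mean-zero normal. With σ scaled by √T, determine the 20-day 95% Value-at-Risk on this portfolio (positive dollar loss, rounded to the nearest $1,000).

σ_p = √(0.74²·3.686² + 0.26²·1.24² + 2·0.22·0.74·0.26·3.686·1.24) = 2.816%.
σ_{20d} = 2.816% × √20 = 12.594%.
z(95%) = 1.645.
VaR = 1.645 × 12.594% = 20.717%; on $1,000,000 that is $207,170.

$207,000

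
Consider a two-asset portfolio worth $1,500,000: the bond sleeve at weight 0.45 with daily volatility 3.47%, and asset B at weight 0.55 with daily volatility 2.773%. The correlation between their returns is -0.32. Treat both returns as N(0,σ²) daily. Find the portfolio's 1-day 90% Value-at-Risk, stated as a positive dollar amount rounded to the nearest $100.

$34,600

σ_p² = 0.45²·3.47² + 0.55²·2.773² + 2·-0.32·0.45·0.55·3.47·2.773 = 3.2402 (%²).
σ_p = √3.2402 = 1.800%.
At 90%, z = 1.282.
VaR = 1.282 × 1.800% = 2.308%; on $1,500,000 that is $34,620.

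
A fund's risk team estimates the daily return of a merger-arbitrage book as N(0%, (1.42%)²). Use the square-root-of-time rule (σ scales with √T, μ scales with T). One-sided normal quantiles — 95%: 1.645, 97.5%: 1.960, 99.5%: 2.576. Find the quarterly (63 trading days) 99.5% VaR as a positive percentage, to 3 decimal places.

29.034%

σ_{63d} = 1.42% × √63 = 11.271%.
VaR = 2.576 × 11.271% = 29.034%.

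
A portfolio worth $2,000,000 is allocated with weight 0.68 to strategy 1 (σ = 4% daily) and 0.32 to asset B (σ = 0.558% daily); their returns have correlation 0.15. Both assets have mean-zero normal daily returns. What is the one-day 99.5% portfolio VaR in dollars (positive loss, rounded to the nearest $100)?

$141,800

σ_p² = 0.68²·4² + 0.32²·0.558² + 2·0.15·0.68·0.32·4·0.558 = 7.5760 (%²).
σ_p = √7.5760 = 2.752%.
At 99.5%, z = 2.576.
VaR = 2.576 × 2.752% = 7.089%; on $2,000,000 that is $141,780.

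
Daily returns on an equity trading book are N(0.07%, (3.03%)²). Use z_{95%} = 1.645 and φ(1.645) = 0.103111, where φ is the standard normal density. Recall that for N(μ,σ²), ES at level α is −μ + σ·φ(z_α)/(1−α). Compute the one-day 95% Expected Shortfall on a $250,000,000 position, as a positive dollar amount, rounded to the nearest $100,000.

$15,400,000

Tail multiplier: φ(z)/(1−α) = 0.103111 / 0.05 = 2.062.
ES = −(0.07%) + 3.03% × 2.062 = 6.178%.
On $250,000,000: 0.06178 × $250,000,000 = $15,445,000.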